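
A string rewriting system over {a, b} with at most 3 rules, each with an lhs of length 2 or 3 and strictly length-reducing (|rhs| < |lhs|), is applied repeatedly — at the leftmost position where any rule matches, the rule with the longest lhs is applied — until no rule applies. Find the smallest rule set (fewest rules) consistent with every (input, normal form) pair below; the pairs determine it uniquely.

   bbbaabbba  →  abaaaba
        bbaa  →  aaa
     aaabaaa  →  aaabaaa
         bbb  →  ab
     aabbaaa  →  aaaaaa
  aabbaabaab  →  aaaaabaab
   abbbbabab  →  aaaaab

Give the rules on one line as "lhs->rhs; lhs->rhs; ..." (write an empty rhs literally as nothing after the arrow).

bab->ab; bb->a

  | bbbaabbba => abaabbba => abaaaba
  | bbaa => aaa
  | aaabaaa
  | bbb => ab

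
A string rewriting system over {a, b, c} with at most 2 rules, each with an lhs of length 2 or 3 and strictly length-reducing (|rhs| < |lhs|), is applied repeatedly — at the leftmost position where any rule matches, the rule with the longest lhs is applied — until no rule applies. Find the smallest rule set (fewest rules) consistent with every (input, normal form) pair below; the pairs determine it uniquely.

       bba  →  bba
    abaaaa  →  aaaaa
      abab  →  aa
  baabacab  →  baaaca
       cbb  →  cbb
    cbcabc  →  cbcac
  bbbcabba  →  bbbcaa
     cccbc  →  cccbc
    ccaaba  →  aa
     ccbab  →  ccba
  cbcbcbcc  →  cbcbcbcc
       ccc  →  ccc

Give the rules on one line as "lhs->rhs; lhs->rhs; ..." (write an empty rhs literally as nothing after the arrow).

ab->a; cca->

  | bba
  | abaaaa => aaaaa
  | abab => aab => aa
  | baabacab => baaacab => baaaca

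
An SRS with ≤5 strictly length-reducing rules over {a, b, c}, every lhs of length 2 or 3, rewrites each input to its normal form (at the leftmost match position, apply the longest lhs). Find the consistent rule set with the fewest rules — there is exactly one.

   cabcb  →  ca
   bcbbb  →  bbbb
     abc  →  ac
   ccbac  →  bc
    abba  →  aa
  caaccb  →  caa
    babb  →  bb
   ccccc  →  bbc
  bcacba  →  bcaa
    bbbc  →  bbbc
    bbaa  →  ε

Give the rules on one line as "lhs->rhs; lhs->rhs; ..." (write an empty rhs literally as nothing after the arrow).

ab->a; ba->; cb->b; cc->b

  | cabcb => cacb => cab => ca
  | bcbbb => bbbb
  | abc => ac
  | ccbac => bbac => bc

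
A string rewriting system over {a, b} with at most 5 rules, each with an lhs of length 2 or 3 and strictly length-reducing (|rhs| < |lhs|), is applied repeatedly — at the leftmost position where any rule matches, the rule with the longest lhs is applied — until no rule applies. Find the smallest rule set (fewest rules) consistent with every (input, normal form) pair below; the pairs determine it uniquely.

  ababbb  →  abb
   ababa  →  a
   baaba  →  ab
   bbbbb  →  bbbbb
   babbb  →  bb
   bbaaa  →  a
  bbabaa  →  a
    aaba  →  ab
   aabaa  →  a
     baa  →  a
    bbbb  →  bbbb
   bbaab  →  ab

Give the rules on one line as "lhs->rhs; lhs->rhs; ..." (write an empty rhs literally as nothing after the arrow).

  | ababbb => abb
  | ababa => aa => a
  | baaba => aaba => aba => ab
  | bbbbb

aa->a; ba->b; baa->aa; bab->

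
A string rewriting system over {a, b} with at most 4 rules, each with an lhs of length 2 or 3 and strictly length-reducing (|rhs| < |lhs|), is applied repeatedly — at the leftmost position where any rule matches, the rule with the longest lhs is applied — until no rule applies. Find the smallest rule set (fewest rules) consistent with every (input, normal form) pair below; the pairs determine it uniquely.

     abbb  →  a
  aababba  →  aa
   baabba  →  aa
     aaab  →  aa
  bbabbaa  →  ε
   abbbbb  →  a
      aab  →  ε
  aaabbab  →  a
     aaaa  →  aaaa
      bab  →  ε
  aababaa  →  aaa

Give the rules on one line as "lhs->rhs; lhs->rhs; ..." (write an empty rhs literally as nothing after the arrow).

aab->ba; ab->a; ba->; bab->

  | abbb => abb => ab => a
  | aababba => baabba => abba => aba => aa
  | baabba => abba => aba => aa
  | aaab => aba => aa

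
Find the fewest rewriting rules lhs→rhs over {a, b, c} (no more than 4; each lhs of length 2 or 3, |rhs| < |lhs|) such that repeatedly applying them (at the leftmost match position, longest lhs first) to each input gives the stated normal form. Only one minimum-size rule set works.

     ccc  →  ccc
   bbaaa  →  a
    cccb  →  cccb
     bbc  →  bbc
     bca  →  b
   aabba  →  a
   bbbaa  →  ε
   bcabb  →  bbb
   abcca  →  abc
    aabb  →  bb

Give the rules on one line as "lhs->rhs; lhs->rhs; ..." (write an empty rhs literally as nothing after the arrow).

  | ccc
  | bbaaa => baaa => aaa => a
  | cccb
  | bbc

aa->; ba->a; ca->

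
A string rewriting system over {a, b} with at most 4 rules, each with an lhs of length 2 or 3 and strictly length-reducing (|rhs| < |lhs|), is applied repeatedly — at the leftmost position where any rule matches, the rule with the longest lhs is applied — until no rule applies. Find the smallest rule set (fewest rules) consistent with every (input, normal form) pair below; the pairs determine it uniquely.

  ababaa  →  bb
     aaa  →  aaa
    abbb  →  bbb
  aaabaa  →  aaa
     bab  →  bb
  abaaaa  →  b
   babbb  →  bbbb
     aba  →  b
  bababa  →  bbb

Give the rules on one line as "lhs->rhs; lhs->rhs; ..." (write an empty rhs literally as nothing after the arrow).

  | ababaa => babaa => bbaa => bba => bb
  | aaa
  | abbb => bbb
  | aaabaa => aaa

aab->; ab->b; ba->b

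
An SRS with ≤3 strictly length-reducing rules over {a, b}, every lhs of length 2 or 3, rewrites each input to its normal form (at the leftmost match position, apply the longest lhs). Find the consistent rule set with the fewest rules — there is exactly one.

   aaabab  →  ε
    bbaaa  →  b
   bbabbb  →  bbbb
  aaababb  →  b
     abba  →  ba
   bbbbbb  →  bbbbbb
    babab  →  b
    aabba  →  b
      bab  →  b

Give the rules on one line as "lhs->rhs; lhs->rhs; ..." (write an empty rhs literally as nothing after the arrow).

  | aaabab => abab => ab => ε
  | bbaaa => baa => b
  | bbabbb => bbbb
  | aaababb => ababb => abb => b

aa->; ab->; bba->b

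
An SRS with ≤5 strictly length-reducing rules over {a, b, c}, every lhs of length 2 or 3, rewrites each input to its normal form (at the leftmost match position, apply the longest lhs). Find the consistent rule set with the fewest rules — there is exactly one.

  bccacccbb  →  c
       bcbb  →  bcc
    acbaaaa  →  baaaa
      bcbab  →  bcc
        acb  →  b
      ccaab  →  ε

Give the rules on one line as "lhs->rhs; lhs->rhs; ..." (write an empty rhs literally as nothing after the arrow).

ab->b; ac->a; bb->c; ccb->

  | bccacccbb => bccaccbb => bccacbb => bccabb => bccbb => bb => c
  | bcbb => bcc
  | acbaaaa => abaaaa => baaaa
  | bcbab => bcbb => bcc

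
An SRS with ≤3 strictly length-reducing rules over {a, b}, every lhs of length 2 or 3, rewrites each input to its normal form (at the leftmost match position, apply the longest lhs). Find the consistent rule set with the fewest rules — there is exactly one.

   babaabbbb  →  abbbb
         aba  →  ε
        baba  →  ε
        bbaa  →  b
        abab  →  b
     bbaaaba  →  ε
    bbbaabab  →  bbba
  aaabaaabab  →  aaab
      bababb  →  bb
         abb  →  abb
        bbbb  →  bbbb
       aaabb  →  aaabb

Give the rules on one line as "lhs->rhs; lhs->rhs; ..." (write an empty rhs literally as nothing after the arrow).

  | babaabbbb => baaabbbb => abbbb
  | aba => ε
  | baba => baa => ε
  | bbaa => b

aba->; baa->; bab->ba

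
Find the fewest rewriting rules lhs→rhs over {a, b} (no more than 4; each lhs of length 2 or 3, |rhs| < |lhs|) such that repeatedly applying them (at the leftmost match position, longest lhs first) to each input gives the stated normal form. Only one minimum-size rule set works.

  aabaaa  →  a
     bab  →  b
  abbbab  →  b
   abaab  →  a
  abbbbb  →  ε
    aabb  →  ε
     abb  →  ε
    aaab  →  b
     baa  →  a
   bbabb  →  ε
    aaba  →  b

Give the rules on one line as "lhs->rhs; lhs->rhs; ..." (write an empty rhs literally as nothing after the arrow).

aa->b; ab->; abb->; bb->a

  | aabaaa => bbaaa => aaaa => baa => bb => a
  | bab => b
  | abbbab => bab => b
  | abaab => aab => bb => a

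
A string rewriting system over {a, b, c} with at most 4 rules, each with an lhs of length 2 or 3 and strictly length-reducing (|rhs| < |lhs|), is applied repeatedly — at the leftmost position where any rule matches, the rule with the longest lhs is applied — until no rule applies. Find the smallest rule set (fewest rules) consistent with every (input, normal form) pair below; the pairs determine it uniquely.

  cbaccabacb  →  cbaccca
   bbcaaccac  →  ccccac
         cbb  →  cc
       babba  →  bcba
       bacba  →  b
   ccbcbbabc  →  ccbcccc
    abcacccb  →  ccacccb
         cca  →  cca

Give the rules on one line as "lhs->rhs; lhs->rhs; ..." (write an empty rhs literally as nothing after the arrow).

  | cbaccabacb => cbacccacb => cbaccca
  | bbcaaccac => ccaaccac => ccccac
  | cbb => cc
  | babba => bcba

aa->; ab->c; acb->a; bb->c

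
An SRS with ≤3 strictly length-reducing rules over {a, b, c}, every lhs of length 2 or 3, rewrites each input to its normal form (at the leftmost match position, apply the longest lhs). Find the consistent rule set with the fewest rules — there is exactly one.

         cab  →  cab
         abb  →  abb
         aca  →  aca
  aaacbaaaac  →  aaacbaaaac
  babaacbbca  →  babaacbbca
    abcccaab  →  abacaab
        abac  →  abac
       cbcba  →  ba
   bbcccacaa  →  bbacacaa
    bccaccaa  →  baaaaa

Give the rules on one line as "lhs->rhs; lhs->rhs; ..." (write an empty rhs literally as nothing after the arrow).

  | cab
  | abb
  | aca
  | aaacbaaaac

cbc->; cc->a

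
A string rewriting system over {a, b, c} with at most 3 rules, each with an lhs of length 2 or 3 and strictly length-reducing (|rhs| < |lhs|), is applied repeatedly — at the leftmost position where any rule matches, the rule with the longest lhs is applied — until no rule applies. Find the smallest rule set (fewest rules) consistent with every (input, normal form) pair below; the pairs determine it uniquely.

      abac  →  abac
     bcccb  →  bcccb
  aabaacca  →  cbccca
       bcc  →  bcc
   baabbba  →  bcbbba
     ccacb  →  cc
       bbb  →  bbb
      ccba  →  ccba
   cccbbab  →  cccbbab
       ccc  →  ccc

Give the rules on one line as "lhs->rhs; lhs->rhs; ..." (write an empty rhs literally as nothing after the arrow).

  | abac
  | bcccb
  | aabaacca => cbaacca => cbccca
  | bcc

aa->c; acb->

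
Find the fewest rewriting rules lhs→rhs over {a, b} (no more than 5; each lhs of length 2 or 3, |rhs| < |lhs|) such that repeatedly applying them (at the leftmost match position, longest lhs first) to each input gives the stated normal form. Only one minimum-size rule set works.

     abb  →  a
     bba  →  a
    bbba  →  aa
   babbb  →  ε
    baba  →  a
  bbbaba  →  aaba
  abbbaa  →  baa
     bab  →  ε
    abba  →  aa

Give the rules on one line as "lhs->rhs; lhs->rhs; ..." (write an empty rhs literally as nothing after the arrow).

aaa->ba; bab->; bb->; bbb->a

  | abb => a
  | bba => a
  | bbba => aa
  | babbb => bb => ε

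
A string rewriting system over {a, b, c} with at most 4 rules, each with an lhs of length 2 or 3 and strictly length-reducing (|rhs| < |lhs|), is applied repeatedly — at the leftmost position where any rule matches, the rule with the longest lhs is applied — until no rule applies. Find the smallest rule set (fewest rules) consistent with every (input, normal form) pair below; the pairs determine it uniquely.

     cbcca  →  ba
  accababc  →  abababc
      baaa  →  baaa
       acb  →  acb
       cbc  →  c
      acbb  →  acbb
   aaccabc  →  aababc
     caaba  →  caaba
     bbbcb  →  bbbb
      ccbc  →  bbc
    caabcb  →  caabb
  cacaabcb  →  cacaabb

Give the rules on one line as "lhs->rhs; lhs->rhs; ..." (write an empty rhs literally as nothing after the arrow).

  | cbcca => cca => ba
  | accababc => abababc
  | baaa
  | acb

bcb->bb; cbc->c; cc->b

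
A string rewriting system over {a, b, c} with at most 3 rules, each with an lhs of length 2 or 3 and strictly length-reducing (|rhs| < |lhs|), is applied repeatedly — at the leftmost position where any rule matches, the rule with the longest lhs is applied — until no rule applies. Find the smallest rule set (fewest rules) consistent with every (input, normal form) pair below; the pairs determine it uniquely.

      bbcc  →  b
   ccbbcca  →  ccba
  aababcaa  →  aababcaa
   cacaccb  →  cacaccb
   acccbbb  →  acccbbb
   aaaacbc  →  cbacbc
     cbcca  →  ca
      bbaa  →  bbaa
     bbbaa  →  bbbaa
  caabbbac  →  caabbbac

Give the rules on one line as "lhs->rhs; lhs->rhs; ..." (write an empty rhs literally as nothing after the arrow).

  | bbcc => b
  | ccbbcca => ccba
  | aababcaa
  | cacaccb

aaa->cb; bcc->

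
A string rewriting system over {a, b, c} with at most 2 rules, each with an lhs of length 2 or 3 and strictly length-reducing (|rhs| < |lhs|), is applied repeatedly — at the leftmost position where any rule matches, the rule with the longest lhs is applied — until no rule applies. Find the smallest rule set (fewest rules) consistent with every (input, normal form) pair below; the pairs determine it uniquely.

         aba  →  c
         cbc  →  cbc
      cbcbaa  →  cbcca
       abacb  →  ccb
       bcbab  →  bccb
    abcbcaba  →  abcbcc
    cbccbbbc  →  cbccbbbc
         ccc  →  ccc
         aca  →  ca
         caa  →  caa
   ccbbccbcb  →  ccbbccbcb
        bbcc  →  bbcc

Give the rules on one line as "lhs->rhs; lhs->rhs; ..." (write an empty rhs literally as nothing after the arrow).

  | aba => ac => c
  | cbc
  | cbcbaa => cbcca
  | abacb => accb => ccb

ac->c; ba->c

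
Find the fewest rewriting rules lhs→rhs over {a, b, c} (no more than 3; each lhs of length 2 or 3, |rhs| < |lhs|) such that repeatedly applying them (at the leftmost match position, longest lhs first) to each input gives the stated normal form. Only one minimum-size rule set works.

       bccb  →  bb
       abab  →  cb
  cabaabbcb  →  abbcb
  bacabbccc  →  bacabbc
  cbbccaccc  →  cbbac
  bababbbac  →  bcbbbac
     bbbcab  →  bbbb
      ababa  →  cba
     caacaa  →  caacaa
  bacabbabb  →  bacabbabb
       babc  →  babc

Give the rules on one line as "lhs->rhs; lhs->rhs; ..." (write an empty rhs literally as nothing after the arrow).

aba->c; bca->b; cc->

  | bccb => bb
  | abab => cb
  | cabaabbcb => ccabbcb => abbcb
  | bacabbccc => bacabbc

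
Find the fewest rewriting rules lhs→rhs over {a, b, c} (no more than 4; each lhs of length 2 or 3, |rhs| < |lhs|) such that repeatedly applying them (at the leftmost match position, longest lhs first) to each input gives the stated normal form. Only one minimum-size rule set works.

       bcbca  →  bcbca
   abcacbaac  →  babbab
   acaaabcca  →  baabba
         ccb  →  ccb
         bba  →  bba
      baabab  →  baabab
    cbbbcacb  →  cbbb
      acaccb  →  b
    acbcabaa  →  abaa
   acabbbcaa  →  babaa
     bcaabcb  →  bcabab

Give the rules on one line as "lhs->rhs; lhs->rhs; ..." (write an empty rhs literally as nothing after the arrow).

  | bcbca
  | abcacbaac => baacbaac => babbaac => babbab
  | acaaabcca => baaabcca => baabaca => baabba
  | ccb

abc->ba; ac->b; bbc->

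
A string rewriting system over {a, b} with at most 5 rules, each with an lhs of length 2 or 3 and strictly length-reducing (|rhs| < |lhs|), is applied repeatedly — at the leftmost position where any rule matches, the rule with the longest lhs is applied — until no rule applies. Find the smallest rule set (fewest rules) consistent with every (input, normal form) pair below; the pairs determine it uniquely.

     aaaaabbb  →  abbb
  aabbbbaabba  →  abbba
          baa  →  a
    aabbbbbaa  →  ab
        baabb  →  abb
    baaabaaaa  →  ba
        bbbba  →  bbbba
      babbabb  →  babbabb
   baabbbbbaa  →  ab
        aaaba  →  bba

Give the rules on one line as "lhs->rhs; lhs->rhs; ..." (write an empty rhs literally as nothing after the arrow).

aa->a; aaa->b; aba->ab; baa->aa

  | aaaaabbb => baabbb => aabbb => abbb
  | aabbbbaabba => abbbbaabba => abbbaabba => abbaabba => abaabba => ababba => abbba
  | baa => aa => a
  | aabbbbbaa => abbbbbaa => abbbbaa => abbbaa => abbaa => abaa => aba => ab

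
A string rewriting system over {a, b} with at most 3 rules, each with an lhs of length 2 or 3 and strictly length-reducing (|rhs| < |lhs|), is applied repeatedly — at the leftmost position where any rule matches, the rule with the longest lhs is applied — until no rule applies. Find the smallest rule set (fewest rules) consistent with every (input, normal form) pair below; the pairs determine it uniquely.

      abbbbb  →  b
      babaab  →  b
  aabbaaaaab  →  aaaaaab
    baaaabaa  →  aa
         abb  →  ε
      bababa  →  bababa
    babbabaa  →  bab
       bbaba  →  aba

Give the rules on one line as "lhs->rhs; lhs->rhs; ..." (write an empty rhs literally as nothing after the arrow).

  | abbbbb => bbb => b
  | babaab => babb => b
  | aabbaaaaab => aaaaaab
  | baaaabaa => baabaa => bbaa => aa

abb->; baa->b; bb->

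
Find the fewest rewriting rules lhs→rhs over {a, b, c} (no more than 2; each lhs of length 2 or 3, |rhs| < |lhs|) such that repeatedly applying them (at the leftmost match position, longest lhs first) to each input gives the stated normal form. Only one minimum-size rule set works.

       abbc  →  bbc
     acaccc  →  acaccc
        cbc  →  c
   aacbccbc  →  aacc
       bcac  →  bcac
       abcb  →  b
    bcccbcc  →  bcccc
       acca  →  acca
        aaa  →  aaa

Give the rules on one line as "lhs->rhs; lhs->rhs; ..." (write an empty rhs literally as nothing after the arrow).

ab->b; cb->

  | abbc => bbc
  | acaccc
  | cbc => c
  | aacbccbc => aaccbc => aacc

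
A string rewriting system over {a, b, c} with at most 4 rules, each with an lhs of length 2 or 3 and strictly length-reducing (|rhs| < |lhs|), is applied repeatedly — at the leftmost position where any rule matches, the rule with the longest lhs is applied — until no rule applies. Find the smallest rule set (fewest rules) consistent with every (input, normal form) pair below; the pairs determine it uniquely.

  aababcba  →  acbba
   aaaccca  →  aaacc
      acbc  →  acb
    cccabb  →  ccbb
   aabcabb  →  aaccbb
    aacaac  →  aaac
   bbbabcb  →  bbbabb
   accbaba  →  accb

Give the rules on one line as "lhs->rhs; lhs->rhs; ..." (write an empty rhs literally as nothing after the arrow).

  | aababcba => acbcba => acbba
  | aaaccca => aaacc
  | acbc => acb
  | cccabb => ccbb

aba->c; bc->b; bca->cc; ca->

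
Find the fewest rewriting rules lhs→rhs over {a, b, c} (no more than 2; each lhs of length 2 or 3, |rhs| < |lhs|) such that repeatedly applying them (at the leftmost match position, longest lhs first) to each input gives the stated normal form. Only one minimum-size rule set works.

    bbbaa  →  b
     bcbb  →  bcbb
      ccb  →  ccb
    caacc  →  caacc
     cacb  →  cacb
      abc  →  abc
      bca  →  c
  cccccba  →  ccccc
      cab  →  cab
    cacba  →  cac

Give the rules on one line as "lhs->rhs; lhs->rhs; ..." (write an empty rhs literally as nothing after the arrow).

  | bbbaa => bba => b
  | bcbb
  | ccb
  | caacc

ba->; bca->c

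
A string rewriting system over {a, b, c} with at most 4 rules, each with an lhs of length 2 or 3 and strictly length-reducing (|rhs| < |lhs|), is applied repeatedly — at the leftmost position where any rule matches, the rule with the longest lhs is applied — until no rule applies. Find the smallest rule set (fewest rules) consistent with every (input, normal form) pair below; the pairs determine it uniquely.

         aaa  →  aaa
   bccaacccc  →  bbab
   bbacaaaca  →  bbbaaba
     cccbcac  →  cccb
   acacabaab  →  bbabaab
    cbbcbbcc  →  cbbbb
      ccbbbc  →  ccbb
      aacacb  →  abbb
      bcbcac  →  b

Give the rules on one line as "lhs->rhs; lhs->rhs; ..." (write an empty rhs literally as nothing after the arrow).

ac->b; bc->; bcc->bb

  | aaa
  | bccaacccc => bbaacccc => bbabccc => bbabbc => bbab
  | bbacaaaca => bbbaaaca => bbbaaba
  | cccbcac => cccac => cccb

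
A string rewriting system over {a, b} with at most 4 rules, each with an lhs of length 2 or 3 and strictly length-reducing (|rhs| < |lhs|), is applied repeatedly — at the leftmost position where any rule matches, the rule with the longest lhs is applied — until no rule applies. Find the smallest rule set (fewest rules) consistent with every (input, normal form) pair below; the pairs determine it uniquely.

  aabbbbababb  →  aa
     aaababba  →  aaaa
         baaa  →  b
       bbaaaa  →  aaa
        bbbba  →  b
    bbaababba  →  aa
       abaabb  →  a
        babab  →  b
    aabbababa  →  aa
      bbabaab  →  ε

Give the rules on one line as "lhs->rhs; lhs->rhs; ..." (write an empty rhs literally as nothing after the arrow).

  | aabbbbababb => aabababb => aabbabb => aabb => aa
  | aaababba => aaabbba => aaaa
  | baaa => baa => ba => b
  | bbaaaa => aaa

ba->b; bb->; bba->; bbb->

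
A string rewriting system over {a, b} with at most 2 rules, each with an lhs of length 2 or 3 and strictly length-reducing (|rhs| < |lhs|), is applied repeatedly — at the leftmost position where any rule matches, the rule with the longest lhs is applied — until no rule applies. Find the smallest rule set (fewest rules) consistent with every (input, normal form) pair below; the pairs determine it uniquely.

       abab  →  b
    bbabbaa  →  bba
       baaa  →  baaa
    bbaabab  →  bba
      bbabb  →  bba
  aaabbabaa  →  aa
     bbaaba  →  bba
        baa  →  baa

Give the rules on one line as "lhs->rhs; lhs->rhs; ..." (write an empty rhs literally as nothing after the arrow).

ab->a; aba->

  | abab => b
  | bbabbaa => bbabaa => bba
  | baaa
  | bbaabab => bbab => bba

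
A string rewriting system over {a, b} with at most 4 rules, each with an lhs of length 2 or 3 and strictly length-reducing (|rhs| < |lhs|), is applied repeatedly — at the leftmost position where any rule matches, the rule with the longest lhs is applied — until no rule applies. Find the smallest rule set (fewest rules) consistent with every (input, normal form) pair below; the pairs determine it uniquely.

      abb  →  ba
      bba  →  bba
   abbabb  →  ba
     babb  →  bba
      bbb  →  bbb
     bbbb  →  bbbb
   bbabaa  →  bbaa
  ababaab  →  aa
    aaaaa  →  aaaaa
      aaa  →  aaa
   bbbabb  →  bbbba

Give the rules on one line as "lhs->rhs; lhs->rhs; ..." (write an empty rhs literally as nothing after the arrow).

  | abb => ba
  | bba
  | abbabb => baabb => baba => ba
  | babb => bba

ab->a; aba->a; abb->ba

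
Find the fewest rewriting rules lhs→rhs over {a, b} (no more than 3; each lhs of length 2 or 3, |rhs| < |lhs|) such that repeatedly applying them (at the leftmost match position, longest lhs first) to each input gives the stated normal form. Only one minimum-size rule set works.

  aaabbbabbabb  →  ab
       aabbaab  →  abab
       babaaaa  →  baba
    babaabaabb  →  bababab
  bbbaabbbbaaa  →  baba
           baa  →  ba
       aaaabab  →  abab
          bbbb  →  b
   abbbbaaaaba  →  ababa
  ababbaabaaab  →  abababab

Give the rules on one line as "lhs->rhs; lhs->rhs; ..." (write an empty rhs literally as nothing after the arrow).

aa->a; bb->b; bba->b

  | aaabbbabbabb => aabbbabbabb => abbbabbabb => abbabbabb => abbbabb => abbabb => abbb => abb => ab
  | aabbaab => abbaab => abab
  | babaaaa => babaaa => babaa => baba
  | babaabaabb => bababaabb => babababb => bababab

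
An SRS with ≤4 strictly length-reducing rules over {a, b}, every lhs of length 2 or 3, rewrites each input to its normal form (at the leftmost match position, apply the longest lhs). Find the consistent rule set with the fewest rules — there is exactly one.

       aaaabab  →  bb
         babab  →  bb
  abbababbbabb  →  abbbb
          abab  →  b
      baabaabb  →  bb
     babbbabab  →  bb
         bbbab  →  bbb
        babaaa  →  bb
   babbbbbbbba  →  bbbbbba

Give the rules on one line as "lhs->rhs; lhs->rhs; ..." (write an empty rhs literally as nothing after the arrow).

  | aaaabab => babab => aaab => bb
  | babab => aaab => bb
  | abbababbbabb => abaaabbbabb => abbbbbabb => abbbbaab => abbbb
  | abab => aaa => b

aa->b; aaa->b; aab->; bab->aa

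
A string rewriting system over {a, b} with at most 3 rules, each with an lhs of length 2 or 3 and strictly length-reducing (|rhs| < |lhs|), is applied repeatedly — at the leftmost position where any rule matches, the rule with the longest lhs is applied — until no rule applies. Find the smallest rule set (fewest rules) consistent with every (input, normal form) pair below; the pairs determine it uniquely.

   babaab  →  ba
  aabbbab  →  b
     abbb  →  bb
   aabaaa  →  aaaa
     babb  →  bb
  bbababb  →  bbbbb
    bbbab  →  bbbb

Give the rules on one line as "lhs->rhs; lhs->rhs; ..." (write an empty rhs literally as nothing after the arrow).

  | babaab => baab => ba
  | aabbbab => abbab => bab => b
  | abbb => bb
  | aabaaa => aaaa

ab->; bba->bb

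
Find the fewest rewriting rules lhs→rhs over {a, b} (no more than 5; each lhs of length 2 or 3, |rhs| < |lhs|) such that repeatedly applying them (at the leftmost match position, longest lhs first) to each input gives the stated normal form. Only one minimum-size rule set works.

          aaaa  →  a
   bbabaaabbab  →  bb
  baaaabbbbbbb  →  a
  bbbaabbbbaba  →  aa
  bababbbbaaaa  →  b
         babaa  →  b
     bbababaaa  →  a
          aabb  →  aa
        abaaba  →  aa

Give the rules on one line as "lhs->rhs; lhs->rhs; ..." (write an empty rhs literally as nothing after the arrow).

  | aaaa => ba => a
  | bbabaaabbab => aabaaabbab => aaaaabbab => baabbab => aabbab => aabab => aaab => bb
  | baaaabbbbbbb => aaaabbbbbbb => babbbbbbb => abbbbbbb => abbbbbb => abbbbb => abbbb => abbb => abb => ab => a
  | bbbaabbbbaba => baaabbbbaba => aaabbbbaba => bbbbbaba => bbbaaba => baaaba => aaaba => bba => aa

aaa->b; ab->a; ba->a; bba->aa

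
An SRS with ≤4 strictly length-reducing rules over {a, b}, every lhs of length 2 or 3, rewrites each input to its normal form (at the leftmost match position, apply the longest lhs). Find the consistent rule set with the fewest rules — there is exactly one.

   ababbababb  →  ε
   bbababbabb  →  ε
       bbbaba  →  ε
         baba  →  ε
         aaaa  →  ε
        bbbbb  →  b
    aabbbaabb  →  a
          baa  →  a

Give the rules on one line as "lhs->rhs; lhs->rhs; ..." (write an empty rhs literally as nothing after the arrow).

aa->; ba->; bb->

  | ababbababb => abbababb => aababb => babb => bb => ε
  | bbababbabb => ababbabb => abbabb => aabb => bb => ε
  | bbbaba => baba => ba => ε
  | baba => ba => ε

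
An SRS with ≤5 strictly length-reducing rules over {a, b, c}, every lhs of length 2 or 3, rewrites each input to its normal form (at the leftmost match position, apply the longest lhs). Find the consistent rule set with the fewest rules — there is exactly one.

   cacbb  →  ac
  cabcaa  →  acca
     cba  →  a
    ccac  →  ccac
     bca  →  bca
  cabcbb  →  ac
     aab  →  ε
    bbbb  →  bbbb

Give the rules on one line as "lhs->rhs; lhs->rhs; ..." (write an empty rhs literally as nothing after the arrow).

aa->a; ab->; cab->ac; cb->a

  | cacbb => caab => cab => ac
  | cabcaa => accaa => acca
  | cba => aa => a
  | ccac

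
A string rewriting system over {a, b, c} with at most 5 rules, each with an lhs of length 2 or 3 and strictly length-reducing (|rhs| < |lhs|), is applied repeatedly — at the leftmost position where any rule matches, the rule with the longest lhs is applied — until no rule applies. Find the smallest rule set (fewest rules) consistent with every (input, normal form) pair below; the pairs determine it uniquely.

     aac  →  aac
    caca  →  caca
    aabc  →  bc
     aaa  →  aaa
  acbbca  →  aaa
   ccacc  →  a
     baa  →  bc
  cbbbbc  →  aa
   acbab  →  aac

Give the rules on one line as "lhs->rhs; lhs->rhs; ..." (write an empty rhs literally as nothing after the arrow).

ab->b; baa->bc; cbb->ac; cc->

  | aac
  | caca
  | aabc => abc => bc
  | aaa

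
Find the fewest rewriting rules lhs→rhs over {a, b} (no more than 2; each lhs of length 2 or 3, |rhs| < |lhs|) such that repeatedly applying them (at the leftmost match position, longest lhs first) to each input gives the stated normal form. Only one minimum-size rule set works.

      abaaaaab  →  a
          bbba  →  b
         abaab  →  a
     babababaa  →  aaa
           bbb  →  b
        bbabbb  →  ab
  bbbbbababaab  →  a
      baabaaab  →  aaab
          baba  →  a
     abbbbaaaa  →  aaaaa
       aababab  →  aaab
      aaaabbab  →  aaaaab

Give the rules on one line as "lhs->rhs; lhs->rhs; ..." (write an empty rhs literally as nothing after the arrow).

  | abaaaaab => abaaaab => abaaab => abaab => abab => abb => a
  | bbba => ba => b
  | abaab => abab => abb => a
  | babababaa => bbababaa => ababaa => abbaa => aaa

ba->b; bb->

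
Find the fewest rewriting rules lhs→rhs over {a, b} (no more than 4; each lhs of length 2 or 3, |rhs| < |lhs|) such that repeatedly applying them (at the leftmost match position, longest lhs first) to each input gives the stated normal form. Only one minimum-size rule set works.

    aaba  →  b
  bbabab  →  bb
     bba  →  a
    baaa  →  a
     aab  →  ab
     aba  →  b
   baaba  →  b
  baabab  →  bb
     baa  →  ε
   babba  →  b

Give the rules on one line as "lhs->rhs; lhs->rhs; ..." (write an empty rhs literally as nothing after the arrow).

  | aaba => aba => b
  | bbabab => babab => abab => bb
  | bba => ba => a
  | baaa => aaa => a

aa->; aab->ab; aba->b; ba->a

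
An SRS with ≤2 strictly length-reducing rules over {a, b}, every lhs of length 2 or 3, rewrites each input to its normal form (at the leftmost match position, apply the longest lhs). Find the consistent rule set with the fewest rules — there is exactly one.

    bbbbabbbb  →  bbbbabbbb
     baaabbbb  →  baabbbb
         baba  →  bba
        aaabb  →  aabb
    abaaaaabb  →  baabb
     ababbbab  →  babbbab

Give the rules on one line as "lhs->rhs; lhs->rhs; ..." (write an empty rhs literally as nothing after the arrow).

aaa->aa; aba->ba

  | bbbbabbbb
  | baaabbbb => baabbbb
  | baba => bba
  | aaabb => aabb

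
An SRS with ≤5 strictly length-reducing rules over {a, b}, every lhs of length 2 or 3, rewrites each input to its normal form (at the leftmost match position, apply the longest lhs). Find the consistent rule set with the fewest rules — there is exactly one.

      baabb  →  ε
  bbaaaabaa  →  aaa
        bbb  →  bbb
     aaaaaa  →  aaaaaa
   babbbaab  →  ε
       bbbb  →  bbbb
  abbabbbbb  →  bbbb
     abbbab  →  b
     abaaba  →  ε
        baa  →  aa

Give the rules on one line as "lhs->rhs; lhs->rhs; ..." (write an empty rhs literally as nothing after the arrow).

ab->; aba->; ba->a; bba->

  | baabb => aabb => ab => ε
  | bbaaaabaa => aaabaa => aaa
  | bbb
  | aaaaaa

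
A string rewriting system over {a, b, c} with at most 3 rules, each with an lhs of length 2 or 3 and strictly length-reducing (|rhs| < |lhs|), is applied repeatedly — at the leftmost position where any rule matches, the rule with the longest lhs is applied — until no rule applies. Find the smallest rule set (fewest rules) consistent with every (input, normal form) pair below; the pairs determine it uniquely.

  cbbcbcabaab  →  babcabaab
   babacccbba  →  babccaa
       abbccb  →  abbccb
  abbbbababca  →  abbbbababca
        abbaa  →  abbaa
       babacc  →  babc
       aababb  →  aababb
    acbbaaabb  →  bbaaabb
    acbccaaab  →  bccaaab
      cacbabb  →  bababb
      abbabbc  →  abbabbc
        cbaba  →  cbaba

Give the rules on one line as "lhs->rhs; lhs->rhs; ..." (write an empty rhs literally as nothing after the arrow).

ac->; cac->ba; cbb->ca

  | cbbcbcabaab => cacbcabaab => babcabaab
  | babacccbba => babccbba => babccaa
  | abbccb
  | abbbbababca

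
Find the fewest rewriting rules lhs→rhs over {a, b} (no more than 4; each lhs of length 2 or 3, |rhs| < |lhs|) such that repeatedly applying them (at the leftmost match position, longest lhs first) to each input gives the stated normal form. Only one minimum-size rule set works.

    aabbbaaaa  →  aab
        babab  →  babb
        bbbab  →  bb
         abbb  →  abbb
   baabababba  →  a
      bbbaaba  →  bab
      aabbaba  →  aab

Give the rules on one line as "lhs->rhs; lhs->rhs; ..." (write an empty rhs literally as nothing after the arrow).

aba->ab; baa->a; bba->

  | aabbbaaaa => aabaaa => aabaa => aaba => aab
  | babab => babb
  | bbbab => bb
  | abbb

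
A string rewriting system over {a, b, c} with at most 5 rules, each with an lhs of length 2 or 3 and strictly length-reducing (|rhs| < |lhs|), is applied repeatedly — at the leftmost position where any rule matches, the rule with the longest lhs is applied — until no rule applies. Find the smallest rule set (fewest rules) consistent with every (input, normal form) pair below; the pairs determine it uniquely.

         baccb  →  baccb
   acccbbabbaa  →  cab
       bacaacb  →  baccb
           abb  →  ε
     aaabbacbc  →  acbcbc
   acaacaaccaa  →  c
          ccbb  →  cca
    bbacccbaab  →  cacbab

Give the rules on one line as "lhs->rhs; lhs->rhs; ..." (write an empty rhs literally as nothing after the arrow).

aa->; bb->a; bba->cb; ccc->bb

  | baccb
  | acccbbabbaa => abbbbabbaa => aabbabbaa => bbabbaa => cbbbaa => cabaa => cab
  | bacaacb => baccb
  | abb => aa => ε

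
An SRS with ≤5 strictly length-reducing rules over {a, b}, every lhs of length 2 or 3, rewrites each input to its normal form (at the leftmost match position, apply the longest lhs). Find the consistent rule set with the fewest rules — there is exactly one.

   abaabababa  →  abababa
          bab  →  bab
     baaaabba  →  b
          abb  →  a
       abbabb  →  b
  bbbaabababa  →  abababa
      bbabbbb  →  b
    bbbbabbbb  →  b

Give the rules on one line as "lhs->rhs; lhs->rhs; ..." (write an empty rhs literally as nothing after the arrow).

  | abaabababa => abbbababa => abababa
  | bab
  | baaaabba => bbaabba => abba => aa => b
  | abb => a

aa->b; abb->a; bb->b; bba->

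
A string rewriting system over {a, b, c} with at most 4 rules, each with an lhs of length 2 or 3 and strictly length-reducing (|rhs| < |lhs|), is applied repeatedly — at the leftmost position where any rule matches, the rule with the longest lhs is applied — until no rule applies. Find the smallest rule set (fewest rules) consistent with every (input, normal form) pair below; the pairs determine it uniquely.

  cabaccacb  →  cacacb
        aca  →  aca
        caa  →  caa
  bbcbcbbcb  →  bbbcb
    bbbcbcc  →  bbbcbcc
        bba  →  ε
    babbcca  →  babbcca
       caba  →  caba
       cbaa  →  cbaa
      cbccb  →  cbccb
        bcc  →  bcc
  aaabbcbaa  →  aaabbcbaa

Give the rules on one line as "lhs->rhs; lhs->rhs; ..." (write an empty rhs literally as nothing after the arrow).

  | cabaccacb => cacacb
  | aca
  | caa
  | bbcbcbbcb => bbcbbcb => bbbcb

bac->; bba->; cbb->b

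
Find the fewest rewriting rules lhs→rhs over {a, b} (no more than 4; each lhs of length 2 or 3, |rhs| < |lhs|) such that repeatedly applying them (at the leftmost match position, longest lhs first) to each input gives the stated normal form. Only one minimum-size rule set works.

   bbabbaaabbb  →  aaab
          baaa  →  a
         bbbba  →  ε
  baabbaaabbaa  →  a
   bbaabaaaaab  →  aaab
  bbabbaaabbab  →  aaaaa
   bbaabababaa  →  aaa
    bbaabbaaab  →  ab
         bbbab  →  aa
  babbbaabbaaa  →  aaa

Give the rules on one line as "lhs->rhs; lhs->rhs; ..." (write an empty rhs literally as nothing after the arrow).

ba->; baa->; bab->aa; bb->b

  | bbabbaaabbb => babbaaabbb => aabaaabbb => aaabbb => aaabb => aaab
  | baaa => a
  | bbbba => bbba => bba => ba => ε
  | baabbaaabbaa => bbaaabbaa => baaabbaa => abbaa => abaa => a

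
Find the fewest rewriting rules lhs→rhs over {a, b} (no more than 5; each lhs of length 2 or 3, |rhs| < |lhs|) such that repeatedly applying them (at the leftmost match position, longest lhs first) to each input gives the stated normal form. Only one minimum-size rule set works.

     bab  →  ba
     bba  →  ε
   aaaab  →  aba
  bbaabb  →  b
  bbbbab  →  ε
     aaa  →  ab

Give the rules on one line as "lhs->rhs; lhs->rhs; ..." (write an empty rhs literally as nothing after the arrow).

  | bab => ba
  | bba => aa => ε
  | aaaab => abab => aba
  | bbaabb => aaabb => abbb => aab => b

aa->; aaa->ab; bab->ba; bb->a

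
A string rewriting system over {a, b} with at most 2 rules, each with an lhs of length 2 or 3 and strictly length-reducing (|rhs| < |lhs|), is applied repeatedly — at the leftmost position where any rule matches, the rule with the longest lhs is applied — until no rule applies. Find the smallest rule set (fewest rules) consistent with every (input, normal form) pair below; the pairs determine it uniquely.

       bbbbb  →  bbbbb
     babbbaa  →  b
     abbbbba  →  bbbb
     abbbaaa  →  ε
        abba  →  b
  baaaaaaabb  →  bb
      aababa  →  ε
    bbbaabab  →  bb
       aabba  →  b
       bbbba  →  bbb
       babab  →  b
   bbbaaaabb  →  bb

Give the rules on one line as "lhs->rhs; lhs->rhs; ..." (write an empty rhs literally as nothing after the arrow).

ab->b; ba->

  | bbbbb
  | babbbaa => bbbaa => bba => b
  | abbbbba => bbbbba => bbbb
  | abbbaaa => bbbaaa => bbaa => ba => ε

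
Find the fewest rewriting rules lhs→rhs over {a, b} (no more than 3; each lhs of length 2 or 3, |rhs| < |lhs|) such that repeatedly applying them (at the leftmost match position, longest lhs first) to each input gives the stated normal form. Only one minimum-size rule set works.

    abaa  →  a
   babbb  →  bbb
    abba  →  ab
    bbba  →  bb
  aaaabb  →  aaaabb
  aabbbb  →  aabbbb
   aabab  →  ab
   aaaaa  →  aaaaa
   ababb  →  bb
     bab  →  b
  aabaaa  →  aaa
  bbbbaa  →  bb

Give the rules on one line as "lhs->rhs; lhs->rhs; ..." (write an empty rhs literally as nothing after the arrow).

aba->; ba->

  | abaa => a
  | babbb => bbb
  | abba => ab
  | bbba => bb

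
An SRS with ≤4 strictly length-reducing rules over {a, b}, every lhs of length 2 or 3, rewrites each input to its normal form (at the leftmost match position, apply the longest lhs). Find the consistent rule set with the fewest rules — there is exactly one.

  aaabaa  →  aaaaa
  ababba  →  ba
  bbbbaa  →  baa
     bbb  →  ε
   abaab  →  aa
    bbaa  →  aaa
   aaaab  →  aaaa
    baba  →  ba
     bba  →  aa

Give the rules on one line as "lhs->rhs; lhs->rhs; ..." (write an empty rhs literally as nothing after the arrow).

aab->aa; ab->; bb->a

  | aaabaa => aaaaa
  | ababba => abba => ba
  | bbbbaa => abbaa => baa
  | bbb => ab => ε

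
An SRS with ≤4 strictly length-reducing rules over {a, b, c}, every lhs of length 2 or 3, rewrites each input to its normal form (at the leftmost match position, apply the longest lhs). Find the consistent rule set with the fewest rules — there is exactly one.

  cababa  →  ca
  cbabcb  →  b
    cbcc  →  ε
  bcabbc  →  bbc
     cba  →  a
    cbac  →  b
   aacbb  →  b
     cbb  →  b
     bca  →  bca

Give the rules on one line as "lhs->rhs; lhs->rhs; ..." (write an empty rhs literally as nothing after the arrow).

ab->c; ac->b; cb->; cc->

  | cababa => ccaba => aba => ca
  | cbabcb => abcb => ccb => b
  | cbcc => cc => ε
  | bcabbc => bccbc => bbc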